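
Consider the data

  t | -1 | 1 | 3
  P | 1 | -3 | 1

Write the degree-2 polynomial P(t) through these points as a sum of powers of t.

P(t) = t^2 - 2t - 2

Build the Lagrange basis polynomials:
L_0(t) = (t - 1)(t - 3) / [8] = (1/8)t^2 - (1/2)t + 3/8
L_1(t) = (t + 1)(t - 3) / [-4] = -(1/4)t^2 + (1/2)t + 3/4
L_2(t) = (t + 1)(t - 1) / [8] = (1/8)t^2 - 1/8
P(t) = 1·L_0 + (-3)·L_1 + 1·L_2
  1·L_0(t) = (1/8)t^2 - (1/2)t + 3/8
  (-3)·L_1(t) = (3/4)t^2 - (3/2)t - 9/4
  1·L_2(t) = (1/8)t^2 - 1/8
Adding term by term: t^2 - 2t - 2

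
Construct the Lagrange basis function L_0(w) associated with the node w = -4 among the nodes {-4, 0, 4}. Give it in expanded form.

L_0(w) = w(w - 4) / [(-4)·(-8)]
       = (w^2 - 4w) / (32)

L_0(w) = (1/32)w^2 - (1/8)w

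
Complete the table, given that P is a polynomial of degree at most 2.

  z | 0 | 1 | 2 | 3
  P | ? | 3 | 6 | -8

The 3 known values determine P uniquely (degree ≤ 2).
Evaluate each Lagrange basis at z = 0:
L_0(0) = (-2)·(-3)/[(-1)·(-2)] = 3
L_1(0) = (-1)·(-3)/[(1)·(-1)] = -3
L_2(0) = (-1)·(-2)/[(2)·(1)] = 1
Sum: 3·(3) + 6·(-3) + (-8)·(1) = -17

-17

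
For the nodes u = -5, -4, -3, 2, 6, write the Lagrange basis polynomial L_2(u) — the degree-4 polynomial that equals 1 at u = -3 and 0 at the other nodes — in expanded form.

L_2(u) = (1/90)u^4 + (1/90)u^3 - (4/9)u^2 - (26/45)u + 8/3

L_2(u) = (u + 5)(u + 4)(u - 2)(u - 6) / [(2)·(1)·(-5)·(-9)]
       = (u^4 + u^3 - 40u^2 - 52u + 240) / (90)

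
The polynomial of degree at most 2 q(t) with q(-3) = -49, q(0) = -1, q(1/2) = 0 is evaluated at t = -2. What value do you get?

-25

Using Newton's divided-difference form:
q[-3,0] = (-1 - (-49)) / (0 - (-3)) = 16
q[0,1/2] = (0 - (-1)) / (1/2 - 0) = 2
q[-3,0,1/2] = (2 - 16) / (1/2 - (-3)) = -4
q(-2) = -49 + 16·(1) + (-4)·(1)·(-2) = -25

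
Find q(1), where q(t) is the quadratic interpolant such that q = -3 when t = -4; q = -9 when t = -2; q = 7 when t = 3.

-33/7

Evaluate each Lagrange basis at t = 1:
L_0(1) = (3)·(-2)/[(-2)·(-7)] = -3/7
L_1(1) = (5)·(-2)/[(2)·(-5)] = 1
L_2(1) = (5)·(3)/[(7)·(5)] = 3/7
Sum: (-3)·(-3/7) + (-9)·(1) + 7·(3/7) = -33/7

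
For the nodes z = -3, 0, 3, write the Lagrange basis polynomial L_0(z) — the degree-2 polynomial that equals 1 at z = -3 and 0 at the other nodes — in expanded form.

L_0(z) = (1/18)z^2 - (1/6)z

L_0(z) = z(z - 3) / [(-3)·(-6)]
       = (z^2 - 3z) / (18)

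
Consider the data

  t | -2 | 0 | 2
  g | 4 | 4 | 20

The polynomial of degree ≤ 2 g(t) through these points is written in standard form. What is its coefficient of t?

4

L_0(t) = t(t - 2) / [8] = (1/8)t^2 - (1/4)t
L_1(t) = (t + 2)(t - 2) / [-4] = -(1/4)t^2 + 1
L_2(t) = (t + 2)t / [8] = (1/8)t^2 + (1/4)t
g(t) = 4·L_0 + 4·L_1 + 20·L_2
Only the coefficient of t is needed; take it from each L_i and combine:
4·(-1/4) + 4·(0) + 20·(1/4) = 4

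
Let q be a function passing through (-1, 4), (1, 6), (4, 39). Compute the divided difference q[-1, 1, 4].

2

q[-1,1] = (6 - 4) / (1 - (-1)) = 1
q[1,4] = (39 - 6) / (4 - 1) = 11
q[-1,1,4] = (11 - 1) / (4 - (-1)) = 2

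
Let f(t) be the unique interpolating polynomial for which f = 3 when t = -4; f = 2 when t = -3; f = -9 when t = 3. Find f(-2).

L_0(-2) = (1)·(-5)/[(-1)·(-7)] = -5/7
L_1(-2) = (2)·(-5)/[(1)·(-6)] = 5/3
L_2(-2) = (2)·(1)/[(7)·(6)] = 1/21
Sum: 3·(-5/7) + 2·(5/3) + (-9)·(1/21) = 16/21

16/21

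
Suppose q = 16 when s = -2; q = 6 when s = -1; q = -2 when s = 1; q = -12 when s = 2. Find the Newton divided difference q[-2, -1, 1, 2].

-1

q[-2,-1] = (6 - 16) / (-1 - (-2)) = -10
q[-1,1] = (-2 - 6) / (1 - (-1)) = -4
q[1,2] = (-12 - (-2)) / (2 - 1) = -10
q[-2,-1,1] = (-4 - (-10)) / (1 - (-2)) = 2
q[-1,1,2] = (-10 - (-4)) / (2 - (-1)) = -2
q[-2,-1,1,2] = (-2 - 2) / (2 - (-2)) = -1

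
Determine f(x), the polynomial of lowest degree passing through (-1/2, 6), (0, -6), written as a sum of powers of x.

Build the Lagrange basis polynomials:
L_0(x) = x / [-1/2] = -2x
L_1(x) = (x + 1/2) / [1/2] = 2x + 1
f(x) = 6·L_0 + (-6)·L_1
  6·L_0(x) = -12x
  (-6)·L_1(x) = -12x - 6
Adding term by term: -24x - 6

f(x) = -24x - 6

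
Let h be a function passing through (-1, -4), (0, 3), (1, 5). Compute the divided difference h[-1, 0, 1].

-5/2

h[-1,0] = (3 - (-4)) / (0 - (-1)) = 7
h[0,1] = (5 - 3) / (1 - 0) = 2
h[-1,0,1] = (2 - 7) / (1 - (-1)) = -5/2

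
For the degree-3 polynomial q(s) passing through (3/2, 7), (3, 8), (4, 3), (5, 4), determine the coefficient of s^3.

158/105

The leading coefficient equals the top divided difference q[3/2,3,4,5].
q[3/2,3] = (8 - 7) / (3 - 3/2) = 2/3
q[3,4] = (3 - 8) / (4 - 3) = -5
q[4,5] = (4 - 3) / (5 - 4) = 1
q[3/2,3,4] = (-5 - 2/3) / (4 - 3/2) = -34/15
q[3,4,5] = (1 - (-5)) / (5 - 3) = 3
q[3/2,3,4,5] = (3 - (-34/15)) / (5 - 3/2) = 158/105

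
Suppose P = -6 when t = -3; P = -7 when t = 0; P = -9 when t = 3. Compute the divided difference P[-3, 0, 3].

-1/18

P[-3,0] = (-7 - (-6)) / (0 - (-3)) = -1/3
P[0,3] = (-9 - (-7)) / (3 - 0) = -2/3
P[-3,0,3] = (-2/3 - (-1/3)) / (3 - (-3)) = -1/18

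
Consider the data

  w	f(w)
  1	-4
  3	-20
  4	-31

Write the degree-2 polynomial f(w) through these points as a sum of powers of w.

f(w) = -w^2 - 4w + 1

Build the Lagrange basis polynomials:
L_0(w) = (w - 3)(w - 4) / [6] = (1/6)w^2 - (7/6)w + 2
L_1(w) = (w - 1)(w - 4) / [-2] = -(1/2)w^2 + (5/2)w - 2
L_2(w) = (w - 1)(w - 3) / [3] = (1/3)w^2 - (4/3)w + 1
f(w) = (-4)·L_0 + (-20)·L_1 + (-31)·L_2
  (-4)·L_0(w) = -(2/3)w^2 + (14/3)w - 8
  (-20)·L_1(w) = 10w^2 - 50w + 40
  (-31)·L_2(w) = -(31/3)w^2 + (124/3)w - 31
Adding term by term: -w^2 - 4w + 1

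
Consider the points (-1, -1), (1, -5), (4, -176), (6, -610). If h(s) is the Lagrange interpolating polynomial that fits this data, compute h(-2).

22

L_0(-2) = (-3)·(-6)·(-8)/[(-2)·(-5)·(-7)] = 72/35
L_1(-2) = (-1)·(-6)·(-8)/[(2)·(-3)·(-5)] = -8/5
L_2(-2) = (-1)·(-3)·(-8)/[(5)·(3)·(-2)] = 4/5
L_3(-2) = (-1)·(-3)·(-6)/[(7)·(5)·(2)] = -9/35
Sum: (-1)·(72/35) + (-5)·(-8/5) + (-176)·(4/5) + (-610)·(-9/35) = 22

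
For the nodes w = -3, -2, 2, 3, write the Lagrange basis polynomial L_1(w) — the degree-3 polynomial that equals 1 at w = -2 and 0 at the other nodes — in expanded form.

L_1(w) = (w + 3)(w - 2)(w - 3) / [(1)·(-4)·(-5)]
       = (w^3 - 2w^2 - 9w + 18) / (20)

L_1(w) = (1/20)w^3 - (1/10)w^2 - (9/20)w + 9/10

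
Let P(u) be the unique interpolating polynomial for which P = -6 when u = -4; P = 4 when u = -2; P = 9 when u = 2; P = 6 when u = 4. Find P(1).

149/16

Using Newton's divided-difference form:
P[-4,-2] = (4 - (-6)) / (-2 - (-4)) = 5
P[-2,2] = (9 - 4) / (2 - (-2)) = 5/4
P[2,4] = (6 - 9) / (4 - 2) = -3/2
P[-4,-2,2] = (5/4 - 5) / (2 - (-4)) = -5/8
P[-2,2,4] = (-3/2 - 5/4) / (4 - (-2)) = -11/24
P[-4,-2,2,4] = (-11/24 - (-5/8)) / (4 - (-4)) = 1/48
P(1) = -6 + 5·(5) + (-5/8)·(5)·(3) + (1/48)·(5)·(3)·(-1) = 149/16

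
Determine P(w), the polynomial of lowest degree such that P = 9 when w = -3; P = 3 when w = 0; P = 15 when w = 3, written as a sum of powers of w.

P(w) = w^2 + w + 3

Newton's divided differences:
P[-3,0] = (3 - 9) / (0 - (-3)) = -2
P[0,3] = (15 - 3) / (3 - 0) = 4
P[-3,0,3] = (4 - (-2)) / (3 - (-3)) = 1
P(w) = 9 + (-2)·(w + 3) + 1·(w + 3)w
Expanding: P(w) = w^2 + w + 3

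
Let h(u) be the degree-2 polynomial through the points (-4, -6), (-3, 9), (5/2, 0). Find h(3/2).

Evaluate each Lagrange basis at u = 3/2:
L_0(3/2) = (9/2)·(-1)/[(-1)·(-13/2)] = -9/13
L_1(3/2) = (11/2)·(-1)/[(1)·(-11/2)] = 1
L_2(3/2) = (11/2)·(9/2)/[(13/2)·(11/2)] = 9/13
Sum: (-6)·(-9/13) + 9·(1) + 0 = 171/13

171/13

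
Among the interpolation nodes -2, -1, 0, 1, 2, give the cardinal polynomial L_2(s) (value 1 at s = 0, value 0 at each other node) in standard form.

L_2(s) = (s + 2)(s + 1)(s - 1)(s - 2) / [(2)·(1)·(-1)·(-2)]
       = (s^4 - 5s^2 + 4) / (4)

L_2(s) = (1/4)s^4 - (5/4)s^2 + 1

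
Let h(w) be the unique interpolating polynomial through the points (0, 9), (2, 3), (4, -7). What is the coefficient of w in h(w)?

L_0(w) = (w - 2)(w - 4) / [8] = (1/8)w^2 - (3/4)w + 1
L_1(w) = w(w - 4) / [-4] = -(1/4)w^2 + w
L_2(w) = w(w - 2) / [8] = (1/8)w^2 - (1/4)w
h(w) = 9·L_0 + 3·L_1 + (-7)·L_2
Only the coefficient of w is needed; take it from each L_i and combine:
9·(-3/4) + 3·(1) + (-7)·(-1/4) = -2

-2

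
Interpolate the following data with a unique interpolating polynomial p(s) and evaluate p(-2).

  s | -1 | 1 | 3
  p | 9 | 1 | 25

Using Newton's divided-difference form:
p[-1,1] = (1 - 9) / (1 - (-1)) = -4
p[1,3] = (25 - 1) / (3 - 1) = 12
p[-1,1,3] = (12 - (-4)) / (3 - (-1)) = 4
p(-2) = 9 + (-4)·(-1) + 4·(-1)·(-3) = 25

25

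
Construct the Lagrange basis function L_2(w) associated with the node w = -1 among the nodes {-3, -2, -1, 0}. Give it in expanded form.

L_2(w) = -(1/2)w^3 - (5/2)w^2 - 3w

L_2(w) = (w + 3)(w + 2)w / [(2)·(1)·(-1)]
       = (w^3 + 5w^2 + 6w) / (-2)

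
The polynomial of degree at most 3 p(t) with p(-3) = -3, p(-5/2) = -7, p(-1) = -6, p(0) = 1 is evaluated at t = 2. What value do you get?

14

Using Newton's divided-difference form:
p[-3,-5/2] = (-7 - (-3)) / (-5/2 - (-3)) = -8
p[-5/2,-1] = (-6 - (-7)) / (-1 - (-5/2)) = 2/3
p[-1,0] = (1 - (-6)) / (0 - (-1)) = 7
p[-3,-5/2,-1] = (2/3 - (-8)) / (-1 - (-3)) = 13/3
p[-5/2,-1,0] = (7 - 2/3) / (0 - (-5/2)) = 38/15
p[-3,-5/2,-1,0] = (38/15 - 13/3) / (0 - (-3)) = -3/5
p(2) = -3 + (-8)·(5) + (13/3)·(5)·(9/2) + (-3/5)·(5)·(9/2)·(3) = 14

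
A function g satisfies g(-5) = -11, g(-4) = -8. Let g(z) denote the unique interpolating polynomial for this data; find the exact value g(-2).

Evaluate each Lagrange basis at z = -2:
L_0(-2) = (2)/[(-1)] = -2
L_1(-2) = (3)/[(1)] = 3
Sum: (-11)·(-2) + (-8)·(3) = -2

-2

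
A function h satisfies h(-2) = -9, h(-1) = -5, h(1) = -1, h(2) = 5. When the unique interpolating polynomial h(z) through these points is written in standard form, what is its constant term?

Build the Lagrange basis polynomials:
L_0(z) = (z + 1)(z - 1)(z - 2) / [-12] = -(1/12)z^3 + (1/6)z^2 + (1/12)z - 1/6
L_1(z) = (z + 2)(z - 1)(z - 2) / [6] = (1/6)z^3 - (1/6)z^2 - (2/3)z + 2/3
L_2(z) = (z + 2)(z + 1)(z - 2) / [-6] = -(1/6)z^3 - (1/6)z^2 + (2/3)z + 2/3
L_3(z) = (z + 2)(z + 1)(z - 1) / [12] = (1/12)z^3 + (1/6)z^2 - (1/12)z - 1/6
h(z) = (-9)·L_0 + (-5)·L_1 + (-1)·L_2 + 5·L_3
Only the constant term is needed; take it from each L_i and combine:
(-9)·(-1/6) + (-5)·(2/3) + (-1)·(2/3) + 5·(-1/6) = -10/3

-10/3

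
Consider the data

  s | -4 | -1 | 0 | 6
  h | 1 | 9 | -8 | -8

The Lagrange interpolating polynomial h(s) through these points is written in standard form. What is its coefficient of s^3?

617/840

Build the Lagrange basis polynomials:
L_0(s) = (s + 1)s(s - 6) / [-120] = -(1/120)s^3 + (1/24)s^2 + (1/20)s
L_1(s) = (s + 4)s(s - 6) / [21] = (1/21)s^3 - (2/21)s^2 - (8/7)s
L_2(s) = (s + 4)(s + 1)(s - 6) / [-24] = -(1/24)s^3 + (1/24)s^2 + (13/12)s + 1
L_3(s) = (s + 4)(s + 1)s / [420] = (1/420)s^3 + (1/84)s^2 + (1/105)s
h(s) = 1·L_0 + 9·L_1 + (-8)·L_2 + (-8)·L_3
Only the coefficient of s^3 is needed; take it from each L_i and combine:
1·(-1/120) + 9·(1/21) + (-8)·(-1/24) + (-8)·(1/420) = 617/840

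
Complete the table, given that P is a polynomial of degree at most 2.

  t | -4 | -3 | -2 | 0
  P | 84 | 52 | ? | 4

The 3 known values determine P uniquely (degree ≤ 2).
Evaluate each Lagrange basis at t = -2:
L_0(-2) = (1)·(-2)/[(-1)·(-4)] = -1/2
L_1(-2) = (2)·(-2)/[(1)·(-3)] = 4/3
L_2(-2) = (2)·(1)/[(4)·(3)] = 1/6
Sum: 84·(-1/2) + 52·(4/3) + 4·(1/6) = 28

28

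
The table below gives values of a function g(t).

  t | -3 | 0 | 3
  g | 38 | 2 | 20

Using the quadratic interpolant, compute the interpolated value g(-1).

Evaluate each Lagrange basis at t = -1:
L_0(-1) = (-1)·(-4)/[(-3)·(-6)] = 2/9
L_1(-1) = (2)·(-4)/[(3)·(-3)] = 8/9
L_2(-1) = (2)·(-1)/[(6)·(3)] = -1/9
Sum: 38·(2/9) + 2·(8/9) + 20·(-1/9) = 8

8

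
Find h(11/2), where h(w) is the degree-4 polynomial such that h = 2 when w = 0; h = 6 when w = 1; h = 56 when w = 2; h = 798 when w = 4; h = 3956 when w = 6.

Evaluate each Lagrange basis at w = 11/2:
L_0(11/2) = (9/2)·(7/2)·(3/2)·(-1/2)/[(-1)·(-2)·(-4)·(-6)] = -63/256
L_1(11/2) = (11/2)·(7/2)·(3/2)·(-1/2)/[(1)·(-1)·(-3)·(-5)] = 77/80
L_2(11/2) = (11/2)·(9/2)·(3/2)·(-1/2)/[(2)·(1)·(-2)·(-4)] = -297/256
L_3(11/2) = (11/2)·(9/2)·(7/2)·(-1/2)/[(4)·(3)·(2)·(-2)] = 231/256
L_4(11/2) = (11/2)·(9/2)·(7/2)·(3/2)/[(6)·(5)·(4)·(2)] = 693/1280
Sum: 2·(-63/256) + 6·(77/80) + 56·(-297/256) + 798·(231/256) + 3956·(693/1280) = 44835/16

44835/16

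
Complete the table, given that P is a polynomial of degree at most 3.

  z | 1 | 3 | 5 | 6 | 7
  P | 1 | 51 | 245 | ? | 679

426

The 4 known values determine P uniquely (degree ≤ 3).
Evaluate each Lagrange basis at z = 6:
L_0(6) = (3)·(1)·(-1)/[(-2)·(-4)·(-6)] = 1/16
L_1(6) = (5)·(1)·(-1)/[(2)·(-2)·(-4)] = -5/16
L_2(6) = (5)·(3)·(-1)/[(4)·(2)·(-2)] = 15/16
L_3(6) = (5)·(3)·(1)/[(6)·(4)·(2)] = 5/16
Sum: 1·(1/16) + 51·(-5/16) + 245·(15/16) + 679·(5/16) = 426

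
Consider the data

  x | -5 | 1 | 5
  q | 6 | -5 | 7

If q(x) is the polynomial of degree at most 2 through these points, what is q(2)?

Evaluate each Lagrange basis at x = 2:
L_0(2) = (1)·(-3)/[(-6)·(-10)] = -1/20
L_1(2) = (7)·(-3)/[(6)·(-4)] = 7/8
L_2(2) = (7)·(1)/[(10)·(4)] = 7/40
Sum: 6·(-1/20) + (-5)·(7/8) + 7·(7/40) = -69/20

-69/20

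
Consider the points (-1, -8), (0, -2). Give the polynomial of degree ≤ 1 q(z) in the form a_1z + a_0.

q(z) = 6z - 2

Build the Lagrange basis polynomials:
L_0(z) = z / [-1] = -z
L_1(z) = (z + 1) / [1] = z + 1
q(z) = (-8)·L_0 + (-2)·L_1
  (-8)·L_0(z) = 8z
  (-2)·L_1(z) = -2z - 2
Adding term by term: 6z - 2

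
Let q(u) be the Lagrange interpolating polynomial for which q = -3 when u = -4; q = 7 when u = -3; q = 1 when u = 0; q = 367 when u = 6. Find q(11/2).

2351/8

L_0(11/2) = (17/2)·(11/2)·(-1/2)/[(-1)·(-4)·(-10)] = 187/320
L_1(11/2) = (19/2)·(11/2)·(-1/2)/[(1)·(-3)·(-9)] = -209/216
L_2(11/2) = (19/2)·(17/2)·(-1/2)/[(4)·(3)·(-6)] = 323/576
L_3(11/2) = (19/2)·(17/2)·(11/2)/[(10)·(9)·(6)] = 3553/4320
Sum: (-3)·(187/320) + 7·(-209/216) + 1·(323/576) + 367·(3553/4320) = 2351/8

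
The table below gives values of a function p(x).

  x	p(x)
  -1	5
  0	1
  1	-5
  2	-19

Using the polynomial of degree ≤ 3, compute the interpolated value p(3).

-47

Using Newton's divided-difference form:
p[-1,0] = (1 - 5) / (0 - (-1)) = -4
p[0,1] = (-5 - 1) / (1 - 0) = -6
p[1,2] = (-19 - (-5)) / (2 - 1) = -14
p[-1,0,1] = (-6 - (-4)) / (1 - (-1)) = -1
p[0,1,2] = (-14 - (-6)) / (2 - 0) = -4
p[-1,0,1,2] = (-4 - (-1)) / (2 - (-1)) = -1
p(3) = 5 + (-4)·(4) + (-1)·(4)·(3) + (-1)·(4)·(3)·(2) = -47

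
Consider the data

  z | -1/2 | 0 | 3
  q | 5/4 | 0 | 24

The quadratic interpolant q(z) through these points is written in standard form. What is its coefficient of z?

Build the Lagrange basis polynomials:
L_0(z) = z(z - 3) / [7/4] = (4/7)z^2 - (12/7)z
L_1(z) = (z + 1/2)(z - 3) / [-3/2] = -(2/3)z^2 + (5/3)z + 1
L_2(z) = (z + 1/2)z / [21/2] = (2/21)z^2 + (1/21)z
q(z) = (5/4)·L_0 + 0·L_1 + 24·L_2
Only the coefficient of z is needed; take it from each L_i and combine:
(5/4)·(-12/7) + 0·(5/3) + 24·(1/21) = -1

-1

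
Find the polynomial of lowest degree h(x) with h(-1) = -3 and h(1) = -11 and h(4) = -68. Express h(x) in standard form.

h(x) = -3x^2 - 4x - 4

Newton's divided differences:
h[-1,1] = (-11 - (-3)) / (1 - (-1)) = -4
h[1,4] = (-68 - (-11)) / (4 - 1) = -19
h[-1,1,4] = (-19 - (-4)) / (4 - (-1)) = -3
h(x) = -3 + (-4)·(x + 1) + (-3)·(x + 1)(x - 1)
Expanding: h(x) = -3x^2 - 4x - 4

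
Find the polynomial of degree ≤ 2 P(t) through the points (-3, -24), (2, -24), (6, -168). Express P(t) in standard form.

P(t) = -4t^2 - 4t

Newton's divided differences:
P[-3,2] = (-24 - (-24)) / (2 - (-3)) = 0
P[2,6] = (-168 - (-24)) / (6 - 2) = -36
P[-3,2,6] = (-36 - 0) / (6 - (-3)) = -4
P(t) = -24 + (-4)·(t + 3)(t - 2)
Expanding: P(t) = -4t^2 - 4t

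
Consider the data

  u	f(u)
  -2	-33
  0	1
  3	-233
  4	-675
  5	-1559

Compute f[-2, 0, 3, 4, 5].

f[-2,0] = (1 - (-33)) / (0 - (-2)) = 17
f[0,3] = (-233 - 1) / (3 - 0) = -78
f[3,4] = (-675 - (-233)) / (4 - 3) = -442
f[4,5] = (-1559 - (-675)) / (5 - 4) = -884
f[-2,0,3] = (-78 - 17) / (3 - (-2)) = -19
f[0,3,4] = (-442 - (-78)) / (4 - 0) = -91
f[3,4,5] = (-884 - (-442)) / (5 - 3) = -221
f[-2,0,3,4] = (-91 - (-19)) / (4 - (-2)) = -12
f[0,3,4,5] = (-221 - (-91)) / (5 - 0) = -26
f[-2,0,3,4,5] = (-26 - (-12)) / (5 - (-2)) = -2

-2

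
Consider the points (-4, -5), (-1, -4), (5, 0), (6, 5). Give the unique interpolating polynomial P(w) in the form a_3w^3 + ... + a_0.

P(w) = (11/189)w^3 + (1/27)w^2 - (19/27)w - 295/63

Newton's divided differences:
P[-4,-1] = (-4 - (-5)) / (-1 - (-4)) = 1/3
P[-1,5] = (0 - (-4)) / (5 - (-1)) = 2/3
P[5,6] = (5 - 0) / (6 - 5) = 5
P[-4,-1,5] = (2/3 - 1/3) / (5 - (-4)) = 1/27
P[-1,5,6] = (5 - 2/3) / (6 - (-1)) = 13/21
P[-4,-1,5,6] = (13/21 - 1/27) / (6 - (-4)) = 11/189
P(w) = -5 + (1/3)·(w + 4) + (1/27)·(w + 4)(w + 1) + (11/189)·(w + 4)(w + 1)(w - 5)
Expanding: P(w) = (11/189)w^3 + (1/27)w^2 - (19/27)w - 295/63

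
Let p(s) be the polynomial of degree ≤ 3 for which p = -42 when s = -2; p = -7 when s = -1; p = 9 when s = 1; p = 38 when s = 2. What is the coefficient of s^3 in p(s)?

The leading coefficient equals the top divided difference p[-2,-1,1,2].
p[-2,-1] = (-7 - (-42)) / (-1 - (-2)) = 35
p[-1,1] = (9 - (-7)) / (1 - (-1)) = 8
p[1,2] = (38 - 9) / (2 - 1) = 29
p[-2,-1,1] = (8 - 35) / (1 - (-2)) = -9
p[-1,1,2] = (29 - 8) / (2 - (-1)) = 7
p[-2,-1,1,2] = (7 - (-9)) / (2 - (-2)) = 4

4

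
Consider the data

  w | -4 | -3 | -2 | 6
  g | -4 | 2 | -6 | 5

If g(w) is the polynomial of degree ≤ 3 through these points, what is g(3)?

-697/8

Using Newton's divided-difference form:
g[-4,-3] = (2 - (-4)) / (-3 - (-4)) = 6
g[-3,-2] = (-6 - 2) / (-2 - (-3)) = -8
g[-2,6] = (5 - (-6)) / (6 - (-2)) = 11/8
g[-4,-3,-2] = (-8 - 6) / (-2 - (-4)) = -7
g[-3,-2,6] = (11/8 - (-8)) / (6 - (-3)) = 25/24
g[-4,-3,-2,6] = (25/24 - (-7)) / (6 - (-4)) = 193/240
g(3) = -4 + 6·(7) + (-7)·(7)·(6) + (193/240)·(7)·(6)·(5) = -697/8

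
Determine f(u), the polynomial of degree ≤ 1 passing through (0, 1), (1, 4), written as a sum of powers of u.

f(u) = 3u + 1

L_0(u) = (u - 1) / [-1] = -u + 1
L_1(u) = u / [1] = u
f(u) = 1·L_0 + 4·L_1
  1·L_0(u) = -u + 1
  4·L_1(u) = 4u
Adding term by term: 3u + 1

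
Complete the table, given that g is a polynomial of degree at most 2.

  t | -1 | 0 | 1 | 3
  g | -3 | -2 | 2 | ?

19

The 3 known values determine g uniquely (degree ≤ 2).
L_0(3) = (3)·(2)/[(-1)·(-2)] = 3
L_1(3) = (4)·(2)/[(1)·(-1)] = -8
L_2(3) = (4)·(3)/[(2)·(1)] = 6
Sum: (-3)·(3) + (-2)·(-8) + 2·(6) = 19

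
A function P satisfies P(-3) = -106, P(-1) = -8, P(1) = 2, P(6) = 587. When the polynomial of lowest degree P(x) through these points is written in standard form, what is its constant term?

L_0(x) = (x + 1)(x - 1)(x - 6) / [-72] = -(1/72)x^3 + (1/12)x^2 + (1/72)x - 1/12
L_1(x) = (x + 3)(x - 1)(x - 6) / [28] = (1/28)x^3 - (1/7)x^2 - (15/28)x + 9/14
L_2(x) = (x + 3)(x + 1)(x - 6) / [-40] = -(1/40)x^3 + (1/20)x^2 + (21/40)x + 9/20
L_3(x) = (x + 3)(x + 1)(x - 1) / [315] = (1/315)x^3 + (1/105)x^2 - (1/315)x - 1/105
P(x) = (-106)·L_0 + (-8)·L_1 + 2·L_2 + 587·L_3
Only the constant term is needed; take it from each L_i and combine:
(-106)·(-1/12) + (-8)·(9/14) + 2·(9/20) + 587·(-1/105) = -1

-1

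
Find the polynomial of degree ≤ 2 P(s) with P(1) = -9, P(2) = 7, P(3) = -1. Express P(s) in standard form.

P(s) = -12s^2 + 52s - 49

Build the Lagrange basis polynomials:
L_0(s) = (s - 2)(s - 3) / [2] = (1/2)s^2 - (5/2)s + 3
L_1(s) = (s - 1)(s - 3) / [-1] = -s^2 + 4s - 3
L_2(s) = (s - 1)(s - 2) / [2] = (1/2)s^2 - (3/2)s + 1
P(s) = (-9)·L_0 + 7·L_1 + (-1)·L_2
  (-9)·L_0(s) = -(9/2)s^2 + (45/2)s - 27
  7·L_1(s) = -7s^2 + 28s - 21
  (-1)·L_2(s) = -(1/2)s^2 + (3/2)s - 1
Adding term by term: -12s^2 + 52s - 49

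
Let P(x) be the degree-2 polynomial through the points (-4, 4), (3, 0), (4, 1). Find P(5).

Using Newton's divided-difference form:
P[-4,3] = (0 - 4) / (3 - (-4)) = -4/7
P[3,4] = (1 - 0) / (4 - 3) = 1
P[-4,3,4] = (1 - (-4/7)) / (4 - (-4)) = 11/56
P(5) = 4 + (-4/7)·(9) + (11/56)·(9)·(2) = 67/28

67/28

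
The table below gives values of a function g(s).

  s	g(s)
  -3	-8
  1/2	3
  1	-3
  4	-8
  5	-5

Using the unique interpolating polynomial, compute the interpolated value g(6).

Evaluate each Lagrange basis at s = 6:
L_0(6) = (11/2)·(5)·(2)·(1)/[(-7/2)·(-4)·(-7)·(-8)] = 55/784
L_1(6) = (9)·(5)·(2)·(1)/[(7/2)·(-1/2)·(-7/2)·(-9/2)] = -160/49
L_2(6) = (9)·(11/2)·(2)·(1)/[(4)·(1/2)·(-3)·(-4)] = 33/8
L_3(6) = (9)·(11/2)·(5)·(1)/[(7)·(7/2)·(3)·(-1)] = -165/49
L_4(6) = (9)·(11/2)·(5)·(2)/[(8)·(9/2)·(4)·(1)] = 55/16
Sum: (-8)·(55/784) + 3·(-160/49) + (-3)·(33/8) + (-8)·(-165/49) + (-5)·(55/16) = -10177/784

-10177/784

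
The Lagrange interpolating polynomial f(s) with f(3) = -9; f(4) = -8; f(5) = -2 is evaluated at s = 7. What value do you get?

Evaluate each Lagrange basis at s = 7:
L_0(7) = (3)·(2)/[(-1)·(-2)] = 3
L_1(7) = (4)·(2)/[(1)·(-1)] = -8
L_2(7) = (4)·(3)/[(2)·(1)] = 6
Sum: (-9)·(3) + (-8)·(-8) + (-2)·(6) = 25

25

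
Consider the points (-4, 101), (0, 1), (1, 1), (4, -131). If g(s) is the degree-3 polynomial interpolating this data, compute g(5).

-259

Using Newton's divided-difference form:
g[-4,0] = (1 - 101) / (0 - (-4)) = -25
g[0,1] = (1 - 1) / (1 - 0) = 0
g[1,4] = (-131 - 1) / (4 - 1) = -44
g[-4,0,1] = (0 - (-25)) / (1 - (-4)) = 5
g[0,1,4] = (-44 - 0) / (4 - 0) = -11
g[-4,0,1,4] = (-11 - 5) / (4 - (-4)) = -2
g(5) = 101 + (-25)·(9) + 5·(9)·(5) + (-2)·(9)·(5)·(4) = -259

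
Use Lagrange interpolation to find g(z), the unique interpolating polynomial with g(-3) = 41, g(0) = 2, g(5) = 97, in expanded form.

L_0(z) = z(z - 5) / [24] = (1/24)z^2 - (5/24)z
L_1(z) = (z + 3)(z - 5) / [-15] = -(1/15)z^2 + (2/15)z + 1
L_2(z) = (z + 3)z / [40] = (1/40)z^2 + (3/40)z
g(z) = 41·L_0 + 2·L_1 + 97·L_2
  41·L_0(z) = (41/24)z^2 - (205/24)z
  2·L_1(z) = -(2/15)z^2 + (4/15)z + 2
  97·L_2(z) = (97/40)z^2 + (291/40)z
Adding term by term: 4z^2 - z + 2

g(z) = 4z^2 - z + 2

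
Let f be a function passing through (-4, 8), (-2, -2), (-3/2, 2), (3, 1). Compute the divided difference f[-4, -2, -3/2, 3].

-44/45

f[-4,-2] = (-2 - 8) / (-2 - (-4)) = -5
f[-2,-3/2] = (2 - (-2)) / (-3/2 - (-2)) = 8
f[-3/2,3] = (1 - 2) / (3 - (-3/2)) = -2/9
f[-4,-2,-3/2] = (8 - (-5)) / (-3/2 - (-4)) = 26/5
f[-2,-3/2,3] = (-2/9 - 8) / (3 - (-2)) = -74/45
f[-4,-2,-3/2,3] = (-74/45 - 26/5) / (3 - (-4)) = -44/45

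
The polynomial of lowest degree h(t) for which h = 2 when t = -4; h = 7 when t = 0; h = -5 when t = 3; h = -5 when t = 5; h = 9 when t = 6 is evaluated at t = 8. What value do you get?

Using Newton's divided-difference form:
h[-4,0] = (7 - 2) / (0 - (-4)) = 5/4
h[0,3] = (-5 - 7) / (3 - 0) = -4
h[3,5] = (-5 - (-5)) / (5 - 3) = 0
h[5,6] = (9 - (-5)) / (6 - 5) = 14
h[-4,0,3] = (-4 - 5/4) / (3 - (-4)) = -3/4
h[0,3,5] = (0 - (-4)) / (5 - 0) = 4/5
h[3,5,6] = (14 - 0) / (6 - 3) = 14/3
h[-4,0,3,5] = (4/5 - (-3/4)) / (5 - (-4)) = 31/180
h[0,3,5,6] = (14/3 - 4/5) / (6 - 0) = 29/45
h[-4,0,3,5,6] = (29/45 - 31/180) / (6 - (-4)) = 17/360
h(8) = 2 + (5/4)·(12) + (-3/4)·(12)·(8) + (31/180)·(12)·(8)·(5) + (17/360)·(12)·(8)·(5)·(3) = 287/3

287/3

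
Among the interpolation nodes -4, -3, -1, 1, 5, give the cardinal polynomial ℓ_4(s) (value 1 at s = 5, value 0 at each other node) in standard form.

ℓ_4(s) = (1/1728)s^4 + (7/1728)s^3 + (11/1728)s^2 - (7/1728)s - 1/144

ℓ_4(s) = (s + 4)(s + 3)(s + 1)(s - 1) / [(9)·(8)·(6)·(4)]
       = (s^4 + 7s^3 + 11s^2 - 7s - 12) / (1728)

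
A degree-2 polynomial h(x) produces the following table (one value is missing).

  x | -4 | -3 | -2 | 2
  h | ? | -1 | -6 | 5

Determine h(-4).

The 3 known values determine h uniquely (degree ≤ 2).
L_0(-4) = (-2)·(-6)/[(-1)·(-5)] = 12/5
L_1(-4) = (-1)·(-6)/[(1)·(-4)] = -3/2
L_2(-4) = (-1)·(-2)/[(5)·(4)] = 1/10
Sum: (-1)·(12/5) + (-6)·(-3/2) + 5·(1/10) = 71/10

71/10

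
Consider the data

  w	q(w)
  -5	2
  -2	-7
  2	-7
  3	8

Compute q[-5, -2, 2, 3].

q[-5,-2] = (-7 - 2) / (-2 - (-5)) = -3
q[-2,2] = (-7 - (-7)) / (2 - (-2)) = 0
q[2,3] = (8 - (-7)) / (3 - 2) = 15
q[-5,-2,2] = (0 - (-3)) / (2 - (-5)) = 3/7
q[-2,2,3] = (15 - 0) / (3 - (-2)) = 3
q[-5,-2,2,3] = (3 - 3/7) / (3 - (-5)) = 9/28

9/28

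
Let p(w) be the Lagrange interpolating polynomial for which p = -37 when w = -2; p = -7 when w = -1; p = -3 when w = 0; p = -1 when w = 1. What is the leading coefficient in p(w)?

The leading coefficient equals the top divided difference p[-2,-1,0,1].
p[-2,-1] = (-7 - (-37)) / (-1 - (-2)) = 30
p[-1,0] = (-3 - (-7)) / (0 - (-1)) = 4
p[0,1] = (-1 - (-3)) / (1 - 0) = 2
p[-2,-1,0] = (4 - 30) / (0 - (-2)) = -13
p[-1,0,1] = (2 - 4) / (1 - (-1)) = -1
p[-2,-1,0,1] = (-1 - (-13)) / (1 - (-2)) = 4

4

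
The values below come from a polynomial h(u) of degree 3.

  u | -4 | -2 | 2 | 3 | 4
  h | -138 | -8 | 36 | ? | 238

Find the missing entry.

107

The 4 known values determine h uniquely (degree ≤ 3).
Evaluate each Lagrange basis at u = 3:
L_0(3) = (5)·(1)·(-1)/[(-2)·(-6)·(-8)] = 5/96
L_1(3) = (7)·(1)·(-1)/[(2)·(-4)·(-6)] = -7/48
L_2(3) = (7)·(5)·(-1)/[(6)·(4)·(-2)] = 35/48
L_3(3) = (7)·(5)·(1)/[(8)·(6)·(2)] = 35/96
Sum: (-138)·(5/96) + (-8)·(-7/48) + 36·(35/48) + 238·(35/96) = 107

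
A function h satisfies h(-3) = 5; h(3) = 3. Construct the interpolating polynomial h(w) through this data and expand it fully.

Build the Lagrange basis polynomials:
L_0(w) = (w - 3) / [-6] = -(1/6)w + 1/2
L_1(w) = (w + 3) / [6] = (1/6)w + 1/2
h(w) = 5·L_0 + 3·L_1
  5·L_0(w) = -(5/6)w + 5/2
  3·L_1(w) = (1/2)w + 3/2
Adding term by term: -(1/3)w + 4

h(w) = -(1/3)w + 4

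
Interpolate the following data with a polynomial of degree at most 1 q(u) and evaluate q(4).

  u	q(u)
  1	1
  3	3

L_0(4) = (1)/[(-2)] = -1/2
L_1(4) = (3)/[(2)] = 3/2
Sum: 1·(-1/2) + 3·(3/2) = 4

4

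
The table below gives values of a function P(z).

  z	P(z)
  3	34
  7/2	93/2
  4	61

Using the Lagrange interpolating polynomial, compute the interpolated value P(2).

15

Evaluate each Lagrange basis at z = 2:
L_0(2) = (-3/2)·(-2)/[(-1/2)·(-1)] = 6
L_1(2) = (-1)·(-2)/[(1/2)·(-1/2)] = -8
L_2(2) = (-1)·(-3/2)/[(1)·(1/2)] = 3
Sum: 34·(6) + 93/2·(-8) + 61·(3) = 15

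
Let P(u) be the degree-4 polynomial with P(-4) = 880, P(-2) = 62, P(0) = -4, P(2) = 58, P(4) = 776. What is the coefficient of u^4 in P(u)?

3

The leading coefficient equals the top divided difference P[-4,-2,0,2,4].
P[-4,-2] = (62 - 880) / (-2 - (-4)) = -409
P[-2,0] = (-4 - 62) / (0 - (-2)) = -33
P[0,2] = (58 - (-4)) / (2 - 0) = 31
P[2,4] = (776 - 58) / (4 - 2) = 359
P[-4,-2,0] = (-33 - (-409)) / (0 - (-4)) = 94
P[-2,0,2] = (31 - (-33)) / (2 - (-2)) = 16
P[0,2,4] = (359 - 31) / (4 - 0) = 82
P[-4,-2,0,2] = (16 - 94) / (2 - (-4)) = -13
P[-2,0,2,4] = (82 - 16) / (4 - (-2)) = 11
P[-4,-2,0,2,4] = (11 - (-13)) / (4 - (-4)) = 3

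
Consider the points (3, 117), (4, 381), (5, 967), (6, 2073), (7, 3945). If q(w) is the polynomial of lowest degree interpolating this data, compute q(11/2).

5763/4

Evaluate each Lagrange basis at w = 11/2:
L_0(11/2) = (3/2)·(1/2)·(-1/2)·(-3/2)/[(-1)·(-2)·(-3)·(-4)] = 3/128
L_1(11/2) = (5/2)·(1/2)·(-1/2)·(-3/2)/[(1)·(-1)·(-2)·(-3)] = -5/32
L_2(11/2) = (5/2)·(3/2)·(-1/2)·(-3/2)/[(2)·(1)·(-1)·(-2)] = 45/64
L_3(11/2) = (5/2)·(3/2)·(1/2)·(-3/2)/[(3)·(2)·(1)·(-1)] = 15/32
L_4(11/2) = (5/2)·(3/2)·(1/2)·(-1/2)/[(4)·(3)·(2)·(1)] = -5/128
Sum: 117·(3/128) + 381·(-5/32) + 967·(45/64) + 2073·(15/32) + 3945·(-5/128) = 5763/4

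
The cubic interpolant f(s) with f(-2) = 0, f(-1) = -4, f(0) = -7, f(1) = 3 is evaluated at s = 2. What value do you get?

L_0(2) = (3)·(2)·(1)/[(-1)·(-2)·(-3)] = -1
L_1(2) = (4)·(2)·(1)/[(1)·(-1)·(-2)] = 4
L_2(2) = (4)·(3)·(1)/[(2)·(1)·(-1)] = -6
L_3(2) = (4)·(3)·(2)/[(3)·(2)·(1)] = 4
Sum: 0 + (-4)·(4) + (-7)·(-6) + 3·(4) = 38

38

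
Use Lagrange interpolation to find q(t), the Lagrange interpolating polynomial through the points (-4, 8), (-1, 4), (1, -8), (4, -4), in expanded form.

Build the Lagrange basis polynomials:
L_0(t) = (t + 1)(t - 1)(t - 4) / [-120] = -(1/120)t^3 + (1/30)t^2 + (1/120)t - 1/30
L_1(t) = (t + 4)(t - 1)(t - 4) / [30] = (1/30)t^3 - (1/30)t^2 - (8/15)t + 8/15
L_2(t) = (t + 4)(t + 1)(t - 4) / [-30] = -(1/30)t^3 - (1/30)t^2 + (8/15)t + 8/15
L_3(t) = (t + 4)(t + 1)(t - 1) / [120] = (1/120)t^3 + (1/30)t^2 - (1/120)t - 1/30
q(t) = 8·L_0 + 4·L_1 + (-8)·L_2 + (-4)·L_3
  8·L_0(t) = -(1/15)t^3 + (4/15)t^2 + (1/15)t - 4/15
  4·L_1(t) = (2/15)t^3 - (2/15)t^2 - (32/15)t + 32/15
  (-8)·L_2(t) = (4/15)t^3 + (4/15)t^2 - (64/15)t - 64/15
  (-4)·L_3(t) = -(1/30)t^3 - (2/15)t^2 + (1/30)t + 2/15
Adding term by term: (3/10)t^3 + (4/15)t^2 - (63/10)t - 34/15

q(t) = (3/10)t^3 + (4/15)t^2 - (63/10)t - 34/15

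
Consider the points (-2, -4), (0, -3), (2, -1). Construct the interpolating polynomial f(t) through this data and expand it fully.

f(t) = (1/8)t^2 + (3/4)t - 3

Build the Lagrange basis polynomials:
L_0(t) = t(t - 2) / [8] = (1/8)t^2 - (1/4)t
L_1(t) = (t + 2)(t - 2) / [-4] = -(1/4)t^2 + 1
L_2(t) = (t + 2)t / [8] = (1/8)t^2 + (1/4)t
f(t) = (-4)·L_0 + (-3)·L_1 + (-1)·L_2
  (-4)·L_0(t) = -(1/2)t^2 + t
  (-3)·L_1(t) = (3/4)t^2 - 3
  (-1)·L_2(t) = -(1/8)t^2 - (1/4)t
Adding term by term: (1/8)t^2 + (3/4)t - 3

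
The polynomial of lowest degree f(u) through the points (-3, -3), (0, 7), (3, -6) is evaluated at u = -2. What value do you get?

L_0(-2) = (-2)·(-5)/[(-3)·(-6)] = 5/9
L_1(-2) = (1)·(-5)/[(3)·(-3)] = 5/9
L_2(-2) = (1)·(-2)/[(6)·(3)] = -1/9
Sum: (-3)·(5/9) + 7·(5/9) + (-6)·(-1/9) = 26/9

26/9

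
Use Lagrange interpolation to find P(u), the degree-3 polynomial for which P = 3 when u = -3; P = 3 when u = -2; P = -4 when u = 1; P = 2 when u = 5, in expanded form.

P(u) = (95/672)u^3 - (1/56)u^2 - (1865/672)u - 151/112

Build the Lagrange basis polynomials:
L_0(u) = (u + 2)(u - 1)(u - 5) / [-32] = -(1/32)u^3 + (1/8)u^2 + (7/32)u - 5/16
L_1(u) = (u + 3)(u - 1)(u - 5) / [21] = (1/21)u^3 - (1/7)u^2 - (13/21)u + 5/7
L_2(u) = (u + 3)(u + 2)(u - 5) / [-48] = -(1/48)u^3 + (19/48)u + 5/8
L_3(u) = (u + 3)(u + 2)(u - 1) / [224] = (1/224)u^3 + (1/56)u^2 + (1/224)u - 3/112
P(u) = 3·L_0 + 3·L_1 + (-4)·L_2 + 2·L_3
  3·L_0(u) = -(3/32)u^3 + (3/8)u^2 + (21/32)u - 15/16
  3·L_1(u) = (1/7)u^3 - (3/7)u^2 - (13/7)u + 15/7
  (-4)·L_2(u) = (1/12)u^3 - (19/12)u - 5/2
  2·L_3(u) = (1/112)u^3 + (1/28)u^2 + (1/112)u - 3/56
Adding term by term: (95/672)u^3 - (1/56)u^2 - (1865/672)u - 151/112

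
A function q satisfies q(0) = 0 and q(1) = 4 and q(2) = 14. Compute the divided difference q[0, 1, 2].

q[0,1] = (4 - 0) / (1 - 0) = 4
q[1,2] = (14 - 4) / (2 - 1) = 10
q[0,1,2] = (10 - 4) / (2 - 0) = 3

3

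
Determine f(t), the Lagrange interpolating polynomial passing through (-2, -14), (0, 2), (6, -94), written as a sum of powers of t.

f(t) = -3t^2 + 2t + 2

Build the Lagrange basis polynomials:
L_0(t) = t(t - 6) / [16] = (1/16)t^2 - (3/8)t
L_1(t) = (t + 2)(t - 6) / [-12] = -(1/12)t^2 + (1/3)t + 1
L_2(t) = (t + 2)t / [48] = (1/48)t^2 + (1/24)t
f(t) = (-14)·L_0 + 2·L_1 + (-94)·L_2
  (-14)·L_0(t) = -(7/8)t^2 + (21/4)t
  2·L_1(t) = -(1/6)t^2 + (2/3)t + 2
  (-94)·L_2(t) = -(47/24)t^2 - (47/12)t
Adding term by term: -3t^2 + 2t + 2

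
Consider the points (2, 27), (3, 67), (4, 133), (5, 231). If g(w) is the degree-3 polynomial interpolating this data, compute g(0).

Evaluate each Lagrange basis at w = 0:
L_0(0) = (-3)·(-4)·(-5)/[(-1)·(-2)·(-3)] = 10
L_1(0) = (-2)·(-4)·(-5)/[(1)·(-1)·(-2)] = -20
L_2(0) = (-2)·(-3)·(-5)/[(2)·(1)·(-1)] = 15
L_3(0) = (-2)·(-3)·(-4)/[(3)·(2)·(1)] = -4
Sum: 27·(10) + 67·(-20) + 133·(15) + 231·(-4) = 1

1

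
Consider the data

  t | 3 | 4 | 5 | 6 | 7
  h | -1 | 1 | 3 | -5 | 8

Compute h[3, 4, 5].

h[3,4] = (1 - (-1)) / (4 - 3) = 2
h[4,5] = (3 - 1) / (5 - 4) = 2
h[3,4,5] = (2 - 2) / (5 - 3) = 0

0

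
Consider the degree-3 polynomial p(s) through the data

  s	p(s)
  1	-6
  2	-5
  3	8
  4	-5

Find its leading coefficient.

The leading coefficient equals the top divided difference p[1,2,3,4].
p[1,2] = (-5 - (-6)) / (2 - 1) = 1
p[2,3] = (8 - (-5)) / (3 - 2) = 13
p[3,4] = (-5 - 8) / (4 - 3) = -13
p[1,2,3] = (13 - 1) / (3 - 1) = 6
p[2,3,4] = (-13 - 13) / (4 - 2) = -13
p[1,2,3,4] = (-13 - 6) / (4 - 1) = -19/3

-19/3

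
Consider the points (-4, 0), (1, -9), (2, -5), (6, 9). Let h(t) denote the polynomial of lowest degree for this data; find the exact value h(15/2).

1541/200

Evaluate each Lagrange basis at t = 15/2:
L_0(15/2) = (13/2)·(11/2)·(3/2)/[(-5)·(-6)·(-10)] = -143/800
L_1(15/2) = (23/2)·(11/2)·(3/2)/[(5)·(-1)·(-5)] = 759/200
L_2(15/2) = (23/2)·(13/2)·(3/2)/[(6)·(1)·(-4)] = -299/64
L_3(15/2) = (23/2)·(13/2)·(11/2)/[(10)·(5)·(4)] = 3289/1600
Sum: 0 + (-9)·(759/200) + (-5)·(-299/64) + 9·(3289/1600) = 1541/200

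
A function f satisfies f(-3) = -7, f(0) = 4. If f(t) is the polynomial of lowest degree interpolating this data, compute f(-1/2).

13/6

Evaluate each Lagrange basis at t = -1/2:
L_0(-1/2) = (-1/2)/[(-3)] = 1/6
L_1(-1/2) = (5/2)/[(3)] = 5/6
Sum: (-7)·(1/6) + 4·(5/6) = 13/6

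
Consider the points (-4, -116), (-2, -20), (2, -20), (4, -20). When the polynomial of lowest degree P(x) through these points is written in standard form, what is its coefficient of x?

L_0(x) = (x + 2)(x - 2)(x - 4) / [-96] = -(1/96)x^3 + (1/24)x^2 + (1/24)x - 1/6
L_1(x) = (x + 4)(x - 2)(x - 4) / [48] = (1/48)x^3 - (1/24)x^2 - (1/3)x + 2/3
L_2(x) = (x + 4)(x + 2)(x - 4) / [-48] = -(1/48)x^3 - (1/24)x^2 + (1/3)x + 2/3
L_3(x) = (x + 4)(x + 2)(x - 2) / [96] = (1/96)x^3 + (1/24)x^2 - (1/24)x - 1/6
P(x) = (-116)·L_0 + (-20)·L_1 + (-20)·L_2 + (-20)·L_3
Only the coefficient of x is needed; take it from each L_i and combine:
(-116)·(1/24) + (-20)·(-1/3) + (-20)·(1/3) + (-20)·(-1/24) = -4

-4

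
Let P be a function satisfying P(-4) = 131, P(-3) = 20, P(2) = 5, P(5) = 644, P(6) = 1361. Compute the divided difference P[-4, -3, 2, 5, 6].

P[-4,-3] = (20 - 131) / (-3 - (-4)) = -111
P[-3,2] = (5 - 20) / (2 - (-3)) = -3
P[2,5] = (644 - 5) / (5 - 2) = 213
P[5,6] = (1361 - 644) / (6 - 5) = 717
P[-4,-3,2] = (-3 - (-111)) / (2 - (-4)) = 18
P[-3,2,5] = (213 - (-3)) / (5 - (-3)) = 27
P[2,5,6] = (717 - 213) / (6 - 2) = 126
P[-4,-3,2,5] = (27 - 18) / (5 - (-4)) = 1
P[-3,2,5,6] = (126 - 27) / (6 - (-3)) = 11
P[-4,-3,2,5,6] = (11 - 1) / (6 - (-4)) = 1

1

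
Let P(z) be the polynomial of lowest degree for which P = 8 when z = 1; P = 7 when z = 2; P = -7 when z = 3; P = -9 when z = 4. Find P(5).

26

L_0(5) = (3)·(2)·(1)/[(-1)·(-2)·(-3)] = -1
L_1(5) = (4)·(2)·(1)/[(1)·(-1)·(-2)] = 4
L_2(5) = (4)·(3)·(1)/[(2)·(1)·(-1)] = -6
L_3(5) = (4)·(3)·(2)/[(3)·(2)·(1)] = 4
Sum: 8·(-1) + 7·(4) + (-7)·(-6) + (-9)·(4) = 26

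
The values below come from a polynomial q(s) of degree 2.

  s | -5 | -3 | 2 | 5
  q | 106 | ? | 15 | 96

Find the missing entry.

The 3 known values determine q uniquely (degree ≤ 2).
L_0(-3) = (-5)·(-8)/[(-7)·(-10)] = 4/7
L_1(-3) = (2)·(-8)/[(7)·(-3)] = 16/21
L_2(-3) = (2)·(-5)/[(10)·(3)] = -1/3
Sum: 106·(4/7) + 15·(16/21) + 96·(-1/3) = 40

40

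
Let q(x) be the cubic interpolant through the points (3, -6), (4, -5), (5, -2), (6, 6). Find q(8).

49

Evaluate each Lagrange basis at x = 8:
L_0(8) = (4)·(3)·(2)/[(-1)·(-2)·(-3)] = -4
L_1(8) = (5)·(3)·(2)/[(1)·(-1)·(-2)] = 15
L_2(8) = (5)·(4)·(2)/[(2)·(1)·(-1)] = -20
L_3(8) = (5)·(4)·(3)/[(3)·(2)·(1)] = 10
Sum: (-6)·(-4) + (-5)·(15) + (-2)·(-20) + 6·(10) = 49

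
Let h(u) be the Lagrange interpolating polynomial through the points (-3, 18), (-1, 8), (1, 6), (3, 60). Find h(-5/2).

L_0(-5/2) = (-3/2)·(-7/2)·(-11/2)/[(-2)·(-4)·(-6)] = 77/128
L_1(-5/2) = (1/2)·(-7/2)·(-11/2)/[(2)·(-2)·(-4)] = 77/128
L_2(-5/2) = (1/2)·(-3/2)·(-11/2)/[(4)·(2)·(-2)] = -33/128
L_3(-5/2) = (1/2)·(-3/2)·(-7/2)/[(6)·(4)·(2)] = 7/128
Sum: 18·(77/128) + 8·(77/128) + 6·(-33/128) + 60·(7/128) = 139/8

139/8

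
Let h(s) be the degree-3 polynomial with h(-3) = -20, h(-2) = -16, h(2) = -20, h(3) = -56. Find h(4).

Evaluate each Lagrange basis at s = 4:
L_0(4) = (6)·(2)·(1)/[(-1)·(-5)·(-6)] = -2/5
L_1(4) = (7)·(2)·(1)/[(1)·(-4)·(-5)] = 7/10
L_2(4) = (7)·(6)·(1)/[(5)·(4)·(-1)] = -21/10
L_3(4) = (7)·(6)·(2)/[(6)·(5)·(1)] = 14/5
Sum: (-20)·(-2/5) + (-16)·(7/10) + (-20)·(-21/10) + (-56)·(14/5) = -118

-118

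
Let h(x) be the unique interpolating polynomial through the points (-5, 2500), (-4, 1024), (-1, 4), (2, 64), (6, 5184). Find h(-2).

Evaluate each Lagrange basis at x = -2:
L_0(-2) = (2)·(-1)·(-4)·(-8)/[(-1)·(-4)·(-7)·(-11)] = -16/77
L_1(-2) = (3)·(-1)·(-4)·(-8)/[(1)·(-3)·(-6)·(-10)] = 8/15
L_2(-2) = (3)·(2)·(-4)·(-8)/[(4)·(3)·(-3)·(-7)] = 16/21
L_3(-2) = (3)·(2)·(-1)·(-8)/[(7)·(6)·(3)·(-4)] = -2/21
L_4(-2) = (3)·(2)·(-1)·(-4)/[(11)·(10)·(7)·(4)] = 3/385
Sum: 2500·(-16/77) + 1024·(8/15) + 4·(16/21) + 64·(-2/21) + 5184·(3/385) = 64

64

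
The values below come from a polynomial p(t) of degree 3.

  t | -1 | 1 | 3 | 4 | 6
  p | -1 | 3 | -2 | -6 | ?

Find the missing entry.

-53/4

The 4 known values determine p uniquely (degree ≤ 3).
Evaluate each Lagrange basis at t = 6:
L_0(6) = (5)·(3)·(2)/[(-2)·(-4)·(-5)] = -3/4
L_1(6) = (7)·(3)·(2)/[(2)·(-2)·(-3)] = 7/2
L_2(6) = (7)·(5)·(2)/[(4)·(2)·(-1)] = -35/4
L_3(6) = (7)·(5)·(3)/[(5)·(3)·(1)] = 7
Sum: (-1)·(-3/4) + 3·(7/2) + (-2)·(-35/4) + (-6)·(7) = -53/4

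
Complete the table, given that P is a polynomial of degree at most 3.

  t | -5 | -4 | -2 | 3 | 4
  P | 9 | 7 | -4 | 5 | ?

921/35

The 4 known values determine P uniquely (degree ≤ 3).
L_0(4) = (8)·(6)·(1)/[(-1)·(-3)·(-8)] = -2
L_1(4) = (9)·(6)·(1)/[(1)·(-2)·(-7)] = 27/7
L_2(4) = (9)·(8)·(1)/[(3)·(2)·(-5)] = -12/5
L_3(4) = (9)·(8)·(6)/[(8)·(7)·(5)] = 54/35
Sum: 9·(-2) + 7·(27/7) + (-4)·(-12/5) + 5·(54/35) = 921/35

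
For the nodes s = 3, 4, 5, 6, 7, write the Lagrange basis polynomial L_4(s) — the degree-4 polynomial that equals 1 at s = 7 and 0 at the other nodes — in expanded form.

L_4(s) = (s - 3)(s - 4)(s - 5)(s - 6) / [(4)·(3)·(2)·(1)]
       = (s^4 - 18s^3 + 119s^2 - 342s + 360) / (24)

L_4(s) = (1/24)s^4 - (3/4)s^3 + (119/24)s^2 - (57/4)s + 15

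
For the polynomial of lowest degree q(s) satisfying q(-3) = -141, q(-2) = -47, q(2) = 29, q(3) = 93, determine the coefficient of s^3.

The leading coefficient equals the top divided difference q[-3,-2,2,3].
q[-3,-2] = (-47 - (-141)) / (-2 - (-3)) = 94
q[-2,2] = (29 - (-47)) / (2 - (-2)) = 19
q[2,3] = (93 - 29) / (3 - 2) = 64
q[-3,-2,2] = (19 - 94) / (2 - (-3)) = -15
q[-2,2,3] = (64 - 19) / (3 - (-2)) = 9
q[-3,-2,2,3] = (9 - (-15)) / (3 - (-3)) = 4

4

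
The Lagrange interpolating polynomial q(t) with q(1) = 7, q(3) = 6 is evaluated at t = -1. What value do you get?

8

L_0(-1) = (-4)/[(-2)] = 2
L_1(-1) = (-2)/[(2)] = -1
Sum: 7·(2) + 6·(-1) = 8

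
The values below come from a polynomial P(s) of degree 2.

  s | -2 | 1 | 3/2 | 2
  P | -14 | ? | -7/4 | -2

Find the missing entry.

The 3 known values determine P uniquely (degree ≤ 2).
L_0(1) = (-1/2)·(-1)/[(-7/2)·(-4)] = 1/28
L_1(1) = (3)·(-1)/[(7/2)·(-1/2)] = 12/7
L_2(1) = (3)·(-1/2)/[(4)·(1/2)] = -3/4
Sum: (-14)·(1/28) + (-7/4)·(12/7) + (-2)·(-3/4) = -2

-2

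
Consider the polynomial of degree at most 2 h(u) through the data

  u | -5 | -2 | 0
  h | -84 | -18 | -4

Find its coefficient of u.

1

L_0(u) = (u + 2)u / [15] = (1/15)u^2 + (2/15)u
L_1(u) = (u + 5)u / [-6] = -(1/6)u^2 - (5/6)u
L_2(u) = (u + 5)(u + 2) / [10] = (1/10)u^2 + (7/10)u + 1
h(u) = (-84)·L_0 + (-18)·L_1 + (-4)·L_2
Only the coefficient of u is needed; take it from each L_i and combine:
(-84)·(2/15) + (-18)·(-5/6) + (-4)·(7/10) = 1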